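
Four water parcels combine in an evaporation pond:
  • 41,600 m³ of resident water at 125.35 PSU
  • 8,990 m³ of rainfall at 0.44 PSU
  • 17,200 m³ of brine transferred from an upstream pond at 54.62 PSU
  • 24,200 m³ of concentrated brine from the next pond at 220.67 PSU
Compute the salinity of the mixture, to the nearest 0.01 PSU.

124.99 PSU

By conservation of dissolved salt,
salt = 41,600×125.35 + 8,990×0.44 + 17,200×54.62 + 24,200×220.67 = 5,214,560 + 3,955.6 + 939,464 + 5,340,214 = 11,498,193.6
volume = 41,600 + 8,990 + 17,200 + 24,200 = 91,990 m³
S = 11,498,193.6 / 91,990 = 124.994 PSU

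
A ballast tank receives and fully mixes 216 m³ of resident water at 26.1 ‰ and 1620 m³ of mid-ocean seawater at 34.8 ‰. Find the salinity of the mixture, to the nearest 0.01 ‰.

By conservation of dissolved salt,
salt = 216×26.1 + 1,620×34.8 = 5,637.6 + 56,376 = 62,013.6
volume = 216 + 1,620 = 1,836 m³
S = 62,013.6 / 1,836 = 33.7765 ‰

33.78 ‰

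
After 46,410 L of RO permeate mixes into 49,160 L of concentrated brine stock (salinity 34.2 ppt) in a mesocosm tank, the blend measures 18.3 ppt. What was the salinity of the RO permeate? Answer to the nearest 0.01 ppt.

Salt balance: 49,160×34.2 + 46,410×S = 95,570×18.3
1,681,272 + 46,410·S = 1,748,931
S = (1,748,931 − 1,681,272) / 46,410 = 1.4579 ppt

1.46 ppt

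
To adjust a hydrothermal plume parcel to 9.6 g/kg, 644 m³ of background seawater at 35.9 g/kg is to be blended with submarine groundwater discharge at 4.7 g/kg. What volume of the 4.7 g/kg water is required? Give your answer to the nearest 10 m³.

3460 m³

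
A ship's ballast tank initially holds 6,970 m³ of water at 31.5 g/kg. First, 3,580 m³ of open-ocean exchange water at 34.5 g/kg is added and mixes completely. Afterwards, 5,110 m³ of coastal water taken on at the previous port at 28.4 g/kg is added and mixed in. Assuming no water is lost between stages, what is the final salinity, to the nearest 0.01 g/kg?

Mass of salt is conserved:
Initial salt = 6,970×31.5 = 219,555
After stage 1: salt = 219,555 + 3,580×34.5 = 343,065; volume = 10,550 m³; S = 32.518 g/kg
After stage 2: salt = 343,065 + 5,110×28.4 = 488,189; volume = 15,660 m³
S = 488,189 / 15,660 = 31.1743 g/kg

31.17 g/kg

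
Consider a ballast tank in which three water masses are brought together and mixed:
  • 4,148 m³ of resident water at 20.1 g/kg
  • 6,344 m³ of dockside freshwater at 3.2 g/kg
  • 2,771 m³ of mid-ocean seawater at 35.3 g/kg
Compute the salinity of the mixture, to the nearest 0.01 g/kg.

15.19 g/kg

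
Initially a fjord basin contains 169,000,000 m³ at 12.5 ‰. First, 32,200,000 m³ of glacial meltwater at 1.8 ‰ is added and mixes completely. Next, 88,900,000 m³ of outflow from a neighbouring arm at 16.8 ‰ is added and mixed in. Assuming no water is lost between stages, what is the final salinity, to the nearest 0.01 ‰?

12.63 ‰

Mass of salt is conserved:
Initial salt = 169,000,000×12.5 = 2,112,500,000
After stage 1: salt = 2,112,500,000 + 32,200,000×1.8 = 2,170,460,000; volume = 201,200,000 m³; S = 10.788 ‰
After stage 2: salt = 2,170,460,000 + 88,900,000×16.8 = 3,663,980,000; volume = 290,100,000 m³
S = 3,663,980,000 / 290,100,000 = 12.6301 ‰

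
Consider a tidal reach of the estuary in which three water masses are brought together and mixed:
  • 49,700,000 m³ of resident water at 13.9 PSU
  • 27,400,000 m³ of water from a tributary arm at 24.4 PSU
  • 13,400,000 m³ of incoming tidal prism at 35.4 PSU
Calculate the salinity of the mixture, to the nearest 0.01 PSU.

Weighted by volume,
salt = 49,700,000×13.9 + 27,400,000×24.4 + 13,400,000×35.4 = 690,830,000 + 668,560,000 + 474,360,000 = 1,833,750,000
volume = 49,700,000 + 27,400,000 + 13,400,000 = 90,500,000 m³
S = 1,833,750,000 / 90,500,000 = 20.2624 PSU

20.26 PSU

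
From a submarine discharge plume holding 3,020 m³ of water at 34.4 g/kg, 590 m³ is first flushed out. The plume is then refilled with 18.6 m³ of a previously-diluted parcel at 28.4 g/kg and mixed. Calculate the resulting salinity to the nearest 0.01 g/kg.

34.35 g/kg

Remaining after removal: 2,430 m³ at 34.4 g/kg (salt = 83,592)
After addition: salt = 83,592 + 18.6×28.4 = 84,120.24; volume = 2,448.6 m³
S = 84,120.24 / 2,448.6 = 34.3544 g/kg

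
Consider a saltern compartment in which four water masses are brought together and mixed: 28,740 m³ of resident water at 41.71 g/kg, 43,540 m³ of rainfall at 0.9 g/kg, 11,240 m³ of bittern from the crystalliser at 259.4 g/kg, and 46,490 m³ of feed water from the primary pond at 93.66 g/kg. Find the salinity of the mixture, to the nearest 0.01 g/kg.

65.44 g/kg

By conservation of dissolved salt,
salt = 28,740×41.71 + 43,540×0.9 + 11,240×259.4 + 46,490×93.66 = 1,198,745.4 + 39,186 + 2,915,656 + 4,354,253.4 = 8,507,840.8
volume = 28,740 + 43,540 + 11,240 + 46,490 = 130,010 m³
S = 8,507,840.8 / 130,010 = 65.4399 g/kg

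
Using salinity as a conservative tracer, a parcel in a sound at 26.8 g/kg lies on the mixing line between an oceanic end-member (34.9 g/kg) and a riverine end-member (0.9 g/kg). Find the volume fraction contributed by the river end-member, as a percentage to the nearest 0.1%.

Let f be the freshwater fraction. Salt balance per unit volume:
f×0.9 + (1−f)×34.9 = 26.8
f = (34.9 − 26.8) / (34.9 − 0.9) = 8.1/34 = 0.2382

23.8%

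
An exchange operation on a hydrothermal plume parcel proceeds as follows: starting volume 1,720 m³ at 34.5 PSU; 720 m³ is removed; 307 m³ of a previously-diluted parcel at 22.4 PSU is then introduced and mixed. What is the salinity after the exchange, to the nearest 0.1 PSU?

Remaining after removal: 1,000 m³ at 34.5 PSU (salt = 34,500)
After addition: salt = 34,500 + 307×22.4 = 41,376.8; volume = 1,307 m³
S = 41,376.8 / 1,307 = 31.6578 PSU

31.7 PSU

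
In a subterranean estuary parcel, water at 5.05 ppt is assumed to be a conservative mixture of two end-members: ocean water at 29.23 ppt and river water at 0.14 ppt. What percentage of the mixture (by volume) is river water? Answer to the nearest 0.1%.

83.1%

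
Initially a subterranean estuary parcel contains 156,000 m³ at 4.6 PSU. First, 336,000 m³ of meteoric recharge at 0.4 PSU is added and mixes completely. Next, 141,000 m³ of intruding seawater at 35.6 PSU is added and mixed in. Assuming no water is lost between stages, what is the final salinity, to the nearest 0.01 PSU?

9.28 PSU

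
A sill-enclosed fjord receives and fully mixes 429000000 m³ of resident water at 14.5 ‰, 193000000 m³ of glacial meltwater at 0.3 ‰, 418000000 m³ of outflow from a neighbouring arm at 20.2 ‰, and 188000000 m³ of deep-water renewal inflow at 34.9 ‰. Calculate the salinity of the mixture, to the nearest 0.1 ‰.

By conservation of dissolved salt,
salt = 429,000,000×14.5 + 193,000,000×0.3 + 418,000,000×20.2 + 188,000,000×34.9 = 6,220,500,000 + 57,900,000 + 8,443,600,000 + 6,561,200,000 = 21,283,200,000
volume = 429,000,000 + 193,000,000 + 418,000,000 + 188,000,000 = 1,228,000,000 m³
S = 21,283,200,000 / 1,228,000,000 = 17.332 ‰

17.3 ‰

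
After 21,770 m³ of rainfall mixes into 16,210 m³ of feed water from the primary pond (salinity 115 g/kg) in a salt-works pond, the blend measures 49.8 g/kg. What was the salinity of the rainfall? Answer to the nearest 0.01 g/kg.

Salt balance: 16,210×115 + 21,770×S = 37,980×49.8
1,864,150 + 21,770·S = 1,891,404
S = (1,891,404 − 1,864,150) / 21,770 = 1.2519 g/kg

1.25 g/kg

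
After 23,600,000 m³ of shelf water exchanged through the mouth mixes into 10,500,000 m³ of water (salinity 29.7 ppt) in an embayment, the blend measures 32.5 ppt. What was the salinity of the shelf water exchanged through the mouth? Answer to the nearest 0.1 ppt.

Salt balance: 10,500,000×29.7 + 23,600,000×S = 34,100,000×32.5
311,850,000 + 23,600,000·S = 1,108,250,000
S = (1,108,250,000 − 311,850,000) / 23,600,000 = 33.7458 ppt

33.7 ppt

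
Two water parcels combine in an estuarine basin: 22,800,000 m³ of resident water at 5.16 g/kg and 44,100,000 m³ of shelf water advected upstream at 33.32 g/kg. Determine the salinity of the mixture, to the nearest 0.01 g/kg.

23.72 g/kg

By conservation of dissolved salt,
salt = 22,800,000×5.16 + 44,100,000×33.32 = 117,648,000 + 1,469,412,000 = 1,587,060,000
volume = 22,800,000 + 44,100,000 = 66,900,000 m³
S = 1,587,060,000 / 66,900,000 = 23.7229 g/kg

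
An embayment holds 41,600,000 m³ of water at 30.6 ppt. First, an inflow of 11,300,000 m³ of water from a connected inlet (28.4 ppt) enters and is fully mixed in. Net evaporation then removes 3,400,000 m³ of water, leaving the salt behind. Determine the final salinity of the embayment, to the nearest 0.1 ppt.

After mixing: salt = 41,600,000×30.6 + 11,300,000×28.4 = 1,593,880,000; volume = 52,900,000 m³
After evaporation: salt unchanged = 1,593,880,000; volume = 52,900,000 − 3,400,000 = 49,500,000 m³
S = 1,593,880,000 / 49,500,000 = 32.1996 ppt

32.2 ppt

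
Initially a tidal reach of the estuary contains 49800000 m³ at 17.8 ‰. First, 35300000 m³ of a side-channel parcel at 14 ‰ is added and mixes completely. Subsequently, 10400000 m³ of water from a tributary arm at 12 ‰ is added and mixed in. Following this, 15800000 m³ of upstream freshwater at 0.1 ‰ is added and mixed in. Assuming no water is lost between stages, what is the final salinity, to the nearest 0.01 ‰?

13.54 ‰

By conservation of dissolved salt,
Initial salt = 49,800,000×17.8 = 886,440,000
After stage 1: salt = 886,440,000 + 35,300,000×14 = 1,380,640,000; volume = 85,100,000 m³; S = 16.224 ‰
After stage 2: salt = 1,380,640,000 + 10,400,000×12 = 1,505,440,000; volume = 95,500,000 m³; S = 15.764 ‰
After stage 3: salt = 1,505,440,000 + 15,800,000×0.1 = 1,507,020,000; volume = 111,300,000 m³
S = 1,507,020,000 / 111,300,000 = 13.5402 ‰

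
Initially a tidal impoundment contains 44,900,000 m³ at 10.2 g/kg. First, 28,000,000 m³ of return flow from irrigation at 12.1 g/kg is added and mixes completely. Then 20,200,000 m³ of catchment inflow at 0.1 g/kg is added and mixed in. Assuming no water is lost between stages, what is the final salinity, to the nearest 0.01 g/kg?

Total salt / total volume:
Initial salt = 44,900,000×10.2 = 457,980,000
After stage 1: salt = 457,980,000 + 28,000,000×12.1 = 796,780,000; volume = 72,900,000 m³; S = 10.93 g/kg
After stage 2: salt = 796,780,000 + 20,200,000×0.1 = 798,800,000; volume = 93,100,000 m³
S = 798,800,000 / 93,100,000 = 8.58 g/kg

8.58 g/kg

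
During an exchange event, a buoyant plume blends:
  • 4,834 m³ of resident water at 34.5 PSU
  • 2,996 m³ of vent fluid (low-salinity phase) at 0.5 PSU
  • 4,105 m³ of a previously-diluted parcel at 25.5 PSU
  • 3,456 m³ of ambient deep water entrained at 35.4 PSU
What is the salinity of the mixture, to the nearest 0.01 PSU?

25.68 PSU

Salt balance:
salt = 4,834×34.5 + 2,996×0.5 + 4,105×25.5 + 3,456×35.4 = 166,773 + 1,498 + 104,677.5 + 122,342.4 = 395,290.9
volume = 4,834 + 2,996 + 4,105 + 3,456 = 15,391 m³
S = 395,290.9 / 15,391 = 25.6832 PSU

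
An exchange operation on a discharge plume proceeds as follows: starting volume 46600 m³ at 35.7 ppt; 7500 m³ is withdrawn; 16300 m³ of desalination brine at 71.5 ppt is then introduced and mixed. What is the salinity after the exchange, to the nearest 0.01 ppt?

Remaining after removal: 39,100 m³ at 35.7 ppt (salt = 1,395,870)
After addition: salt = 1,395,870 + 16,300×71.5 = 2,561,320; volume = 55,400 m³
S = 2,561,320 / 55,400 = 46.2332 ppt

46.23 ppt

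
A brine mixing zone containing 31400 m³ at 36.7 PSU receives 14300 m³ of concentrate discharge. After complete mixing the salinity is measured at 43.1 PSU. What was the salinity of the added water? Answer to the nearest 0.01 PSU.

Salt balance: 31,400×36.7 + 14,300×S = 45,700×43.1
1,152,380 + 14,300·S = 1,969,670
S = (1,969,670 − 1,152,380) / 14,300 = 57.1531 PSU

57.15 PSU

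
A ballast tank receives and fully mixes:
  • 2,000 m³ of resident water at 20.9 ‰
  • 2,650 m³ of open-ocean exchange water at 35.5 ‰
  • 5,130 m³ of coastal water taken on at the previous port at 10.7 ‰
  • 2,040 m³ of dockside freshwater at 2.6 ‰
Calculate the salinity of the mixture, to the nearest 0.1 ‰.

16.6 ‰

Mass of salt is conserved:
salt = 2,000×20.9 + 2,650×35.5 + 5,130×10.7 + 2,040×2.6 = 41,800 + 94,075 + 54,891 + 5,304 = 196,070
volume = 2,000 + 2,650 + 5,130 + 2,040 = 11,820 m³
S = 196,070 / 11,820 = 16.588 ‰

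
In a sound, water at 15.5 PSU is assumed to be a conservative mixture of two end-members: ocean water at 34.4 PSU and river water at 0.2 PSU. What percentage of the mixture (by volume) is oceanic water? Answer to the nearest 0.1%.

Let g be the oceanic fraction. Salt balance per unit volume:
g×34.4 + (1−g)×0.2 = 15.5
g = (15.5 − 0.2) / (34.4 − 0.2) = 15.3/34.2 = 0.4474

44.7%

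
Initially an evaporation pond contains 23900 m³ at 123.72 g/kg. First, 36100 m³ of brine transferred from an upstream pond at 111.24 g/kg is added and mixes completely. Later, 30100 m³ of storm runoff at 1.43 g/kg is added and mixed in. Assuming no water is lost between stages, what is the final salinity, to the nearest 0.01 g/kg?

77.87 g/kg

Mass of salt is conserved:
Initial salt = 23,900×123.72 = 2,956,908
After stage 1: salt = 2,956,908 + 36,100×111.24 = 6,972,672; volume = 60,000 m³; S = 116.211 g/kg
After stage 2: salt = 6,972,672 + 30,100×1.43 = 7,015,715; volume = 90,100 m³
S = 7,015,715 / 90,100 = 77.8659 g/kg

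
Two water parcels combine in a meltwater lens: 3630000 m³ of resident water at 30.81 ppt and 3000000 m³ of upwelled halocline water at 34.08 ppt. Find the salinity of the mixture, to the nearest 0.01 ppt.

32.29 ppt

By conservation of dissolved salt,
salt = 3,630,000×30.81 + 3,000,000×34.08 = 111,840,300 + 102,240,000 = 214,080,300
volume = 3,630,000 + 3,000,000 = 6,630,000 m³
S = 214,080,300 / 6,630,000 = 32.2896 ppt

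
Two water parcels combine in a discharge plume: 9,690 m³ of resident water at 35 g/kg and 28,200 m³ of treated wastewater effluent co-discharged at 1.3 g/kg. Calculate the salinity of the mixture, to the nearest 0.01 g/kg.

Salt balance:
salt = 9,690×35 + 28,200×1.3 = 339,150 + 36,660 = 375,810
volume = 9,690 + 28,200 = 37,890 m³
S = 375,810 / 37,890 = 9.9184 g/kg

9.92 g/kg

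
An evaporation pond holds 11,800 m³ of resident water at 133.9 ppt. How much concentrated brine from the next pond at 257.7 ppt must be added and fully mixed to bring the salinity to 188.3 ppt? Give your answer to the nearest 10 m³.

9250 m³

Salt balance: 11,800×133.9 + V×257.7 = (11,800+V)×188.3
1,580,020 + 257.7V = 2,221,940 + 188.3V
641,920 = 69.4V
V = 9,249.57 m³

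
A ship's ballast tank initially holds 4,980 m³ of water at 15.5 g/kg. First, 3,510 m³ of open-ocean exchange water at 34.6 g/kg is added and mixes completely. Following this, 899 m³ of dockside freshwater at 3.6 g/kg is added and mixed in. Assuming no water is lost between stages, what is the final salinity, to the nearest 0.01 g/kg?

21.50 g/kg

By conservation of dissolved salt,
Initial salt = 4,980×15.5 = 77,190
After stage 1: salt = 77,190 + 3,510×34.6 = 198,636; volume = 8,490 m³; S = 23.396 g/kg
After stage 2: salt = 198,636 + 899×3.6 = 201,872.4; volume = 9,389 m³
S = 201,872.4 / 9,389 = 21.5009 g/kg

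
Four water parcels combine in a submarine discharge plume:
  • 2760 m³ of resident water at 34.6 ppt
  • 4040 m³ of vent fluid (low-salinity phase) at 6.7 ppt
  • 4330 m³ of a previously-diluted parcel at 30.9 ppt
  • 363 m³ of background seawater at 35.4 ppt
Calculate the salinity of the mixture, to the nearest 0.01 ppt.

Weighted by volume,
salt = 2,760×34.6 + 4,040×6.7 + 4,330×30.9 + 363×35.4 = 95,496 + 27,068 + 133,797 + 12,850.2 = 269,211.2
volume = 2,760 + 4,040 + 4,330 + 363 = 11,493 m³
S = 269,211.2 / 11,493 = 23.4239 ppt

23.42 ppt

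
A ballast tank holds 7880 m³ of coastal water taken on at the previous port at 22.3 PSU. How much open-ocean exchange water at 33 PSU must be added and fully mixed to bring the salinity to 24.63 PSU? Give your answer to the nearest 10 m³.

Salt balance: 7,880×22.3 + V×33 = (7,880+V)×24.63
175,724 + 33V = 194,084.4 + 24.63V
18,360.4 = 8.37V
V = 2,193.6 m³

2190 m³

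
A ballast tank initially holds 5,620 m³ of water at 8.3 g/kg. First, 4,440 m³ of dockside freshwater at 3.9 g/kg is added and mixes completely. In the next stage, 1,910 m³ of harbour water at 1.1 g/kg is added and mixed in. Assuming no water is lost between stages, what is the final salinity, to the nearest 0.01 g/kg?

Mass of salt is conserved:
Initial salt = 5,620×8.3 = 46,646
After stage 1: salt = 46,646 + 4,440×3.9 = 63,962; volume = 10,060 m³; S = 6.358 g/kg
After stage 2: salt = 63,962 + 1,910×1.1 = 66,063; volume = 11,970 m³
S = 66,063 / 11,970 = 5.519 g/kg

5.52 g/kg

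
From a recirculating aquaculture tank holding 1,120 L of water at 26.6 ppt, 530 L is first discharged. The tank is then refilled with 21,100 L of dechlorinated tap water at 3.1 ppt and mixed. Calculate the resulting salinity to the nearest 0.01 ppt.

Remaining after removal: 590 L at 26.6 ppt (salt = 15,694)
After addition: salt = 15,694 + 21,100×3.1 = 81,104; volume = 21,690 L
S = 81,104 / 21,690 = 3.7392 ppt

3.74 ppt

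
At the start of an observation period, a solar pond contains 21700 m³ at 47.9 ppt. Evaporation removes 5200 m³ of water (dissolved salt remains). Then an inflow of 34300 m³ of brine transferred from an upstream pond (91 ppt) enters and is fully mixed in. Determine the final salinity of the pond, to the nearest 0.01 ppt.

81.90 ppt

After evaporation: salt = 21,700×47.9 = 1,039,430; volume = 21,700 − 5,200 = 16,500 m³
After mixing: salt = 1,039,430 + 34,300×91 = 4,160,730; volume = 16,500 + 34,300 = 50,800 m³
S = 4,160,730 / 50,800 = 81.9041 ppt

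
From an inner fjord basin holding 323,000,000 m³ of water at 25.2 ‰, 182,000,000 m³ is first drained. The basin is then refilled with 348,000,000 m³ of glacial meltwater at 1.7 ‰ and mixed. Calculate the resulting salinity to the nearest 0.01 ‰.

8.48 ‰

Remaining after removal: 141,000,000 m³ at 25.2 ‰ (salt = 3,553,200,000)
After addition: salt = 3,553,200,000 + 348,000,000×1.7 = 4,144,800,000; volume = 489,000,000 m³
S = 4,144,800,000 / 489,000,000 = 8.4761 ‰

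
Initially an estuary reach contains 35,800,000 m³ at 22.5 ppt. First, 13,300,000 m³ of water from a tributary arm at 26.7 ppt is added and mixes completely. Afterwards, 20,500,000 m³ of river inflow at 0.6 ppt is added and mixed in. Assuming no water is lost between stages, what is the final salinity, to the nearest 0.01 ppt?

Conserving salt mass:
Initial salt = 35,800,000×22.5 = 805,500,000
After stage 1: salt = 805,500,000 + 13,300,000×26.7 = 1,160,610,000; volume = 49,100,000 m³; S = 23.638 ppt
After stage 2: salt = 1,160,610,000 + 20,500,000×0.6 = 1,172,910,000; volume = 69,600,000 m³
S = 1,172,910,000 / 69,600,000 = 16.8522 ppt

16.85 ppt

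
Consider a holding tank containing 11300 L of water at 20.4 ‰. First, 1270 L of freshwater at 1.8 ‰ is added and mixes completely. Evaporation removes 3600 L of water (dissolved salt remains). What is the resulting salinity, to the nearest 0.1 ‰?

26.0 ‰

After mixing: salt = 11,300×20.4 + 1,270×1.8 = 232,806; volume = 12,570 L
After evaporation: salt unchanged = 232,806; volume = 12,570 − 3,600 = 8,970 L
S = 232,806 / 8,970 = 25.9538 ‰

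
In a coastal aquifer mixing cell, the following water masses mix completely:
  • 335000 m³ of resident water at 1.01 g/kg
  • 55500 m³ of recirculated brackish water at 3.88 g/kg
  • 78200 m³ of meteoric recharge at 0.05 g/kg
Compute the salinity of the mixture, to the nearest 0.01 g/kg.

1.19 g/kg

Salt balance:
salt = 335,000×1.01 + 55,500×3.88 + 78,200×0.05 = 338,350 + 215,340 + 3,910 = 557,600
volume = 335,000 + 55,500 + 78,200 = 468,700 m³
S = 557,600 / 468,700 = 1.1897 g/kg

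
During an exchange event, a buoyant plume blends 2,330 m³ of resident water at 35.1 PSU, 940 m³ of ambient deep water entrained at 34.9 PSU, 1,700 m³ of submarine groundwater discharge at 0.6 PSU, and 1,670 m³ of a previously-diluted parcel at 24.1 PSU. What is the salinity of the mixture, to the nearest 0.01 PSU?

23.47 PSU

Total salt / total volume:
salt = 2,330×35.1 + 940×34.9 + 1,700×0.6 + 1,670×24.1 = 81,783 + 32,806 + 1,020 + 40,247 = 155,856
volume = 2,330 + 940 + 1,700 + 1,670 = 6,640 m³
S = 155,856 / 6,640 = 23.4723 PSU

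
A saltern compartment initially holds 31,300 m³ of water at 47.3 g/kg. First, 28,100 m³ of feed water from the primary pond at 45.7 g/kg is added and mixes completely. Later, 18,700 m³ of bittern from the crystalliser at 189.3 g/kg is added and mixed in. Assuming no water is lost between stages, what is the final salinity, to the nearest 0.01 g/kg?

Salt balance:
Initial salt = 31,300×47.3 = 1,480,490
After stage 1: salt = 1,480,490 + 28,100×45.7 = 2,764,660; volume = 59,400 m³; S = 46.543 g/kg
After stage 2: salt = 2,764,660 + 18,700×189.3 = 6,304,570; volume = 78,100 m³
S = 6,304,570 / 78,100 = 80.7243 g/kg

80.72 g/kg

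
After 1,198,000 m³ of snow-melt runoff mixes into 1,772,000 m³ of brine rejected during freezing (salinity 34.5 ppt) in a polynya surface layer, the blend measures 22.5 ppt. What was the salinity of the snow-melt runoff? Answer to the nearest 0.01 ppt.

4.75 ppt

Salt balance: 1,772,000×34.5 + 1,198,000×S = 2,970,000×22.5
61,134,000 + 1,198,000·S = 66,825,000
S = (66,825,000 − 61,134,000) / 1,198,000 = 4.7504 ppt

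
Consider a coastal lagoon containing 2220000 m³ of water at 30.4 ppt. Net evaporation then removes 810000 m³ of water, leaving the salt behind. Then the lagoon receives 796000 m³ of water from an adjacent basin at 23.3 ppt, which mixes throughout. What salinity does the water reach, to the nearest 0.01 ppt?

39.00 ppt

After evaporation: salt = 2,220,000×30.4 = 67,488,000; volume = 2,220,000 − 810,000 = 1,410,000 m³
After mixing: salt = 67,488,000 + 796,000×23.3 = 86,034,800; volume = 1,410,000 + 796,000 = 2,206,000 m³
S = 86,034,800 / 2,206,000 = 39.0004 ppt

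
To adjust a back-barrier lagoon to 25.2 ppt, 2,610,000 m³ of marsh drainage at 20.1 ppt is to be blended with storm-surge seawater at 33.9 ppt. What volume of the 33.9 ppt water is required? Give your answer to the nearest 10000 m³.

Salt balance: 2,610,000×20.1 + V×33.9 = (2,610,000+V)×25.2
52,461,000 + 33.9V = 65,772,000 + 25.2V
13,311,000 = 8.7V
V = 1,530,000 m³

1530000 m³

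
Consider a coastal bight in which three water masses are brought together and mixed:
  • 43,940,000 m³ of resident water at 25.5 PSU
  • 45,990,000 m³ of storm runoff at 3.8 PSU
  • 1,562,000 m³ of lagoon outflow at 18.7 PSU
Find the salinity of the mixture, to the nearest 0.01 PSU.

Total salt / total volume:
salt = 43,940,000×25.5 + 45,990,000×3.8 + 1,562,000×18.7 = 1,120,470,000 + 174,762,000 + 29,209,400 = 1,324,441,400
volume = 43,940,000 + 45,990,000 + 1,562,000 = 91,492,000 m³
S = 1,324,441,400 / 91,492,000 = 14.476 PSU

14.48 PSU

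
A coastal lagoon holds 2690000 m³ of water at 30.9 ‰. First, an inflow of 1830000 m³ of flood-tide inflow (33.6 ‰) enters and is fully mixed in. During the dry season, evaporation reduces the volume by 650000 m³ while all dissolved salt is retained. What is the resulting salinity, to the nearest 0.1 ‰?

After mixing: salt = 2,690,000×30.9 + 1,830,000×33.6 = 144,609,000; volume = 4,520,000 m³
After evaporation: salt unchanged = 144,609,000; volume = 4,520,000 − 650,000 = 3,870,000 m³
S = 144,609,000 / 3,870,000 = 37.3667 ‰

37.4 ‰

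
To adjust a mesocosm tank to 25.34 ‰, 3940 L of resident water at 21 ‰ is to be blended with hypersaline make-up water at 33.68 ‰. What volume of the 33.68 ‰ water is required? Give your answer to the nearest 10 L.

Salt balance: 3,940×21 + V×33.68 = (3,940+V)×25.34
82,740 + 33.68V = 99,839.6 + 25.34V
17,099.6 = 8.34V
V = 2,050.31 L

2050 L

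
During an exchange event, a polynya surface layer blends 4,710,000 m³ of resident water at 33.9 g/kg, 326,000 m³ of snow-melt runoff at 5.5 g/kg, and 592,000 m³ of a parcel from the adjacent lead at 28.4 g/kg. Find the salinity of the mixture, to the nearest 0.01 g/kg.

Salt balance:
salt = 4,710,000×33.9 + 326,000×5.5 + 592,000×28.4 = 159,669,000 + 1,793,000 + 16,812,800 = 178,274,800
volume = 4,710,000 + 326,000 + 592,000 = 5,628,000 m³
S = 178,274,800 / 5,628,000 = 31.6764 g/kg

31.68 g/kg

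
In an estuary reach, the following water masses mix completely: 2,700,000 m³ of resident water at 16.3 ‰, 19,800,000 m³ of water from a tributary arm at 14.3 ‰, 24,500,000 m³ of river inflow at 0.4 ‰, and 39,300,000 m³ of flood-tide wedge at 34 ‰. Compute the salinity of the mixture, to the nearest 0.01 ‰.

Weighted by volume,
salt = 2,700,000×16.3 + 19,800,000×14.3 + 24,500,000×0.4 + 39,300,000×34 = 44,010,000 + 283,140,000 + 9,800,000 + 1,336,200,000 = 1,673,150,000
volume = 2,700,000 + 19,800,000 + 24,500,000 + 39,300,000 = 86,300,000 m³
S = 1,673,150,000 / 86,300,000 = 19.3876 ‰

19.39 ‰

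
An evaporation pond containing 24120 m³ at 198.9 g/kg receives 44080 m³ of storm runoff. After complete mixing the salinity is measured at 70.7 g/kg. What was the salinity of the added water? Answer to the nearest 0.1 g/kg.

Salt balance: 24,120×198.9 + 44,080×S = 68,200×70.7
4,797,468 + 44,080·S = 4,821,740
S = (4,821,740 − 4,797,468) / 44,080 = 0.5506 g/kg

0.6 g/kg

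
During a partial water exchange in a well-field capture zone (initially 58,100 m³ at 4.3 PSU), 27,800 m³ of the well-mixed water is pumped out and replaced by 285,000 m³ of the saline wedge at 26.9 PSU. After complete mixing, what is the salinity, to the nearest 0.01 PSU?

24.73 PSU

Remaining after removal: 30,300 m³ at 4.3 PSU (salt = 130,290)
After addition: salt = 130,290 + 285,000×26.9 = 7,796,790; volume = 315,300 m³
S = 7,796,790 / 315,300 = 24.7282 PSU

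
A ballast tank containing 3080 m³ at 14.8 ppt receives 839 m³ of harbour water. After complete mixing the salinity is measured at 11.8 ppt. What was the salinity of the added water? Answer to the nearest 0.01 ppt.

0.79 ppt

Salt balance: 3,080×14.8 + 839×S = 3,919×11.8
45,584 + 839·S = 46,244.2
S = (46,244.2 − 45,584) / 839 = 0.7869 ppt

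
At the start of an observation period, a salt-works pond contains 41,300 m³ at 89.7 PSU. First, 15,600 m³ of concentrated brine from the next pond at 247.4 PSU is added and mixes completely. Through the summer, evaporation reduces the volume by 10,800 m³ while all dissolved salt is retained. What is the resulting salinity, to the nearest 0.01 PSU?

164.08 PSU

After mixing: salt = 41,300×89.7 + 15,600×247.4 = 7,564,050; volume = 56,900 m³
After evaporation: salt unchanged = 7,564,050; volume = 56,900 − 10,800 = 46,100 m³
S = 7,564,050 / 46,100 = 164.0792 PSU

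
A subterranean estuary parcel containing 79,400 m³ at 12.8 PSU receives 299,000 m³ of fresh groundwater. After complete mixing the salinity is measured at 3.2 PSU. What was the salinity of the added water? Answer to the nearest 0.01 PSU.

0.65 PSU

Salt balance: 79,400×12.8 + 299,000×S = 378,400×3.2
1,016,320 + 299,000·S = 1,210,880
S = (1,210,880 − 1,016,320) / 299,000 = 0.6507 PSU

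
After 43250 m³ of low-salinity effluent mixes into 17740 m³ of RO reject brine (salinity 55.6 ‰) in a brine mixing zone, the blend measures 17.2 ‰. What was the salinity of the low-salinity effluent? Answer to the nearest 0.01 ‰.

1.45 ‰

Salt balance: 17,740×55.6 + 43,250×S = 60,990×17.2
986,344 + 43,250·S = 1,049,028
S = (1,049,028 − 986,344) / 43,250 = 1.4493 ‰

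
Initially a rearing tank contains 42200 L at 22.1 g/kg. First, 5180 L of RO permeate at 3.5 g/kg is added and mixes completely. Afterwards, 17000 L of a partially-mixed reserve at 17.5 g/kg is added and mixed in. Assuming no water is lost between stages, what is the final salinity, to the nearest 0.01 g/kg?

19.39 g/kg

Weighted by volume,
Initial salt = 42,200×22.1 = 932,620
After stage 1: salt = 932,620 + 5,180×3.5 = 950,750; volume = 47,380 L; S = 20.066 g/kg
After stage 2: salt = 950,750 + 17,000×17.5 = 1,248,250; volume = 64,380 L
S = 1,248,250 / 64,380 = 19.3888 g/kg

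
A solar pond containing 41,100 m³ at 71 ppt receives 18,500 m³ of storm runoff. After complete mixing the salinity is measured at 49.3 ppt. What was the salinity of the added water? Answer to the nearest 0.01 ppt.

1.09 ppt

Salt balance: 41,100×71 + 18,500×S = 59,600×49.3
2,918,100 + 18,500·S = 2,938,280
S = (2,938,280 − 2,918,100) / 18,500 = 1.0908 ppt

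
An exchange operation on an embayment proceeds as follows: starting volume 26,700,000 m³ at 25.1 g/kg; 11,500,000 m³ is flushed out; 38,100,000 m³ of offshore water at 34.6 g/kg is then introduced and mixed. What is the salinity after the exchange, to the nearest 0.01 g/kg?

Remaining after removal: 15,200,000 m³ at 25.1 g/kg (salt = 381,520,000)
After addition: salt = 381,520,000 + 38,100,000×34.6 = 1,699,780,000; volume = 53,300,000 m³
S = 1,699,780,000 / 53,300,000 = 31.8908 g/kg

31.89 g/kg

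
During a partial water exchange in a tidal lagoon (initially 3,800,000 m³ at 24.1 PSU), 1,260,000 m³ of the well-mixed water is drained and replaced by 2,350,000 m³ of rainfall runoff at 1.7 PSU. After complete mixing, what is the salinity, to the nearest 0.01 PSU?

13.34 PSU

Remaining after removal: 2,540,000 m³ at 24.1 PSU (salt = 61,214,000)
After addition: salt = 61,214,000 + 2,350,000×1.7 = 65,209,000; volume = 4,890,000 m³
S = 65,209,000 / 4,890,000 = 13.3352 PSU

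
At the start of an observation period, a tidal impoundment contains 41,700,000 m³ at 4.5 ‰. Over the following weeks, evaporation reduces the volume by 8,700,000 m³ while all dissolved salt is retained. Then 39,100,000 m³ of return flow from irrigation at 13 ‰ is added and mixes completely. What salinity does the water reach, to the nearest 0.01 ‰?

After evaporation: salt = 41,700,000×4.5 = 187,650,000; volume = 41,700,000 − 8,700,000 = 33,000,000 m³
After mixing: salt = 187,650,000 + 39,100,000×13 = 695,950,000; volume = 33,000,000 + 39,100,000 = 72,100,000 m³
S = 695,950,000 / 72,100,000 = 9.6526 ‰

9.65 ‰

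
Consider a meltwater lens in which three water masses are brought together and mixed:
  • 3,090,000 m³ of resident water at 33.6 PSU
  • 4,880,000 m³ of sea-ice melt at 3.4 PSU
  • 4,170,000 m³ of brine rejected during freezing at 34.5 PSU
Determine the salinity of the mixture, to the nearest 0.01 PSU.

21.77 PSU

Total salt / total volume:
salt = 3,090,000×33.6 + 4,880,000×3.4 + 4,170,000×34.5 = 103,824,000 + 16,592,000 + 143,865,000 = 264,281,000
volume = 3,090,000 + 4,880,000 + 4,170,000 = 12,140,000 m³
S = 264,281,000 / 12,140,000 = 21.7694 PSU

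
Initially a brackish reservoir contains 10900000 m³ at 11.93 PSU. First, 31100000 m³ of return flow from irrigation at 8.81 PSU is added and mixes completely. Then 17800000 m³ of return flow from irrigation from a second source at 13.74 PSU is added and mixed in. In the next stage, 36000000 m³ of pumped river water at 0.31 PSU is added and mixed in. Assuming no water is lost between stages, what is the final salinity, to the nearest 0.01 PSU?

6.89 PSU

Weighted by volume,
Initial salt = 10,900,000×11.93 = 130,037,000
After stage 1: salt = 130,037,000 + 31,100,000×8.81 = 404,028,000; volume = 42,000,000 m³; S = 9.62 PSU
After stage 2: salt = 404,028,000 + 17,800,000×13.74 = 648,600,000; volume = 59,800,000 m³; S = 10.846 PSU
After stage 3: salt = 648,600,000 + 36,000,000×0.31 = 659,760,000; volume = 95,800,000 m³
S = 659,760,000 / 95,800,000 = 6.8868 PSU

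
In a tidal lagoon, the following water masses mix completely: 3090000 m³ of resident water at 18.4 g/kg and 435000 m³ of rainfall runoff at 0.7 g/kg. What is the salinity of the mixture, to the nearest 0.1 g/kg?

16.2 g/kg

By conservation of dissolved salt,
salt = 3,090,000×18.4 + 435,000×0.7 = 56,856,000 + 304,500 = 57,160,500
volume = 3,090,000 + 435,000 = 3,525,000 m³
S = 57,160,500 / 3,525,000 = 16.216 g/kg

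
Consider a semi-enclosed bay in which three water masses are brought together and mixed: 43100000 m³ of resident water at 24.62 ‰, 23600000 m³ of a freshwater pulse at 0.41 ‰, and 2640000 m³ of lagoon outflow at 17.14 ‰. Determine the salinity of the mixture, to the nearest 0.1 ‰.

Conserving salt mass:
salt = 43,100,000×24.62 + 23,600,000×0.41 + 2,640,000×17.14 = 1,061,122,000 + 9,676,000 + 45,249,600 = 1,116,047,600
volume = 43,100,000 + 23,600,000 + 2,640,000 = 69,340,000 m³
S = 1,116,047,600 / 69,340,000 = 16.095 ‰

16.1 ‰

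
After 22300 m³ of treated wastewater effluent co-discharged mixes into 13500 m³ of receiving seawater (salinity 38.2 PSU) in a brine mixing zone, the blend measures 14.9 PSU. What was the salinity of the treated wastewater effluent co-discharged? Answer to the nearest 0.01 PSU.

0.79 PSU

Salt balance: 13,500×38.2 + 22,300×S = 35,800×14.9
515,700 + 22,300·S = 533,420
S = (533,420 − 515,700) / 22,300 = 0.7946 PSU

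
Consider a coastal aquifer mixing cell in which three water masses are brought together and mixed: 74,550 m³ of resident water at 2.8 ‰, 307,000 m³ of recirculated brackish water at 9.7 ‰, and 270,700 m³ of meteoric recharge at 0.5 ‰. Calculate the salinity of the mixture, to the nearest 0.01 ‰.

5.09 ‰

By conservation of dissolved salt,
salt = 74,550×2.8 + 307,000×9.7 + 270,700×0.5 = 208,740 + 2,977,900 + 135,350 = 3,321,990
volume = 74,550 + 307,000 + 270,700 = 652,250 m³
S = 3,321,990 / 652,250 = 5.0931 ‰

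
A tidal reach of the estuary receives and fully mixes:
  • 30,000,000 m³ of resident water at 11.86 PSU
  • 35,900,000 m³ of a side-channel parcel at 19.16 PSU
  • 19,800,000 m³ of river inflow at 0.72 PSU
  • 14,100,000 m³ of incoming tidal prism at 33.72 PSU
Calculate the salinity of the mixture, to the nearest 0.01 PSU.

Mass of salt is conserved:
salt = 30,000,000×11.86 + 35,900,000×19.16 + 19,800,000×0.72 + 14,100,000×33.72 = 355,800,000 + 687,844,000 + 14,256,000 + 475,452,000 = 1,533,352,000
volume = 30,000,000 + 35,900,000 + 19,800,000 + 14,100,000 = 99,800,000 m³
S = 1,533,352,000 / 99,800,000 = 15.3642 PSU

15.36 PSU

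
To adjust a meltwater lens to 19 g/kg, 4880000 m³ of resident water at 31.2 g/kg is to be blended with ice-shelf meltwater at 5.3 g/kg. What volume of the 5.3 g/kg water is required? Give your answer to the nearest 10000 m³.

4350000 m³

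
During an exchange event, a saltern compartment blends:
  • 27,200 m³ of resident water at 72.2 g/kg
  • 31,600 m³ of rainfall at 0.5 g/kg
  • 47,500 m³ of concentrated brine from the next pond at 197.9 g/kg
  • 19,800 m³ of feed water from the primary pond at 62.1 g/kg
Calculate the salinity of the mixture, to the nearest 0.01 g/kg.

100.00 g/kg

Salt balance:
salt = 27,200×72.2 + 31,600×0.5 + 47,500×197.9 + 19,800×62.1 = 1,963,840 + 15,800 + 9,400,250 + 1,229,580 = 12,609,470
volume = 27,200 + 31,600 + 47,500 + 19,800 = 126,100 m³
S = 12,609,470 / 126,100 = 99.9958 g/kg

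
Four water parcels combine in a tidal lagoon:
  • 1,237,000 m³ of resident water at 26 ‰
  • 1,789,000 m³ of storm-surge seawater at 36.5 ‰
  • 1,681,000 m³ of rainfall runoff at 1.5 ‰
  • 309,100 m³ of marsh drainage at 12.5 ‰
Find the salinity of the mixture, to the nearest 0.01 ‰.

By conservation of dissolved salt,
salt = 1,237,000×26 + 1,789,000×36.5 + 1,681,000×1.5 + 309,100×12.5 = 32,162,000 + 65,298,500 + 2,521,500 + 3,863,750 = 103,845,750
volume = 1,237,000 + 1,789,000 + 1,681,000 + 309,100 = 5,016,100 m³
S = 103,845,750 / 5,016,100 = 20.7025 ‰

20.70 ‰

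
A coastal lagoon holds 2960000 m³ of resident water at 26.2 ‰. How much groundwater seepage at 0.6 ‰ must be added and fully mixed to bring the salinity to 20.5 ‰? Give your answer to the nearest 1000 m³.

Salt balance: 2,960,000×26.2 + V×0.6 = (2,960,000+V)×20.5
77,552,000 + 0.6V = 60,680,000 + 20.5V
16,872,000 = 19.9V
V = 847,839.2 m³

848000 m³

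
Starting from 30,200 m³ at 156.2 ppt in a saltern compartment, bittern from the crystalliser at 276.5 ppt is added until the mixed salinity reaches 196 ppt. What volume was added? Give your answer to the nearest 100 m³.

14900 m³

Salt balance: 30,200×156.2 + V×276.5 = (30,200+V)×196
4,717,240 + 276.5V = 5,919,200 + 196V
1,201,960 = 80.5V
V = 14,931.18 m³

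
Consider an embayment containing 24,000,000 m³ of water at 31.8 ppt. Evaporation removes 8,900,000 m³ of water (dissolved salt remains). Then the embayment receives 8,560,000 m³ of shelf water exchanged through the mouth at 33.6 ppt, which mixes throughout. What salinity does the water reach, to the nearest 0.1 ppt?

After evaporation: salt = 24,000,000×31.8 = 763,200,000; volume = 24,000,000 − 8,900,000 = 15,100,000 m³
After mixing: salt = 763,200,000 + 8,560,000×33.6 = 1,050,816,000; volume = 15,100,000 + 8,560,000 = 23,660,000 m³
S = 1,050,816,000 / 23,660,000 = 44.4132 ppt

44.4 ppt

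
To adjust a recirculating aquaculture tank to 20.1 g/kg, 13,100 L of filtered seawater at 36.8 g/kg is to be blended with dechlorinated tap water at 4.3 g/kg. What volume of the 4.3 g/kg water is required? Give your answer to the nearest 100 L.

Salt balance: 13,100×36.8 + V×4.3 = (13,100+V)×20.1
482,080 + 4.3V = 263,310 + 20.1V
218,770 = 15.8V
V = 13,846.2 L

13800 L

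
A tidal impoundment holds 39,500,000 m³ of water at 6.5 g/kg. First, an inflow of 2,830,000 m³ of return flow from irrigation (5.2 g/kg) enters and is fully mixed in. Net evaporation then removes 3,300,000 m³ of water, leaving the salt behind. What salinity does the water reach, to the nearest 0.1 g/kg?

7.0 g/kg

After mixing: salt = 39,500,000×6.5 + 2,830,000×5.2 = 271,466,000; volume = 42,330,000 m³
After evaporation: salt unchanged = 271,466,000; volume = 42,330,000 − 3,300,000 = 39,030,000 m³
S = 271,466,000 / 39,030,000 = 6.9553 g/kg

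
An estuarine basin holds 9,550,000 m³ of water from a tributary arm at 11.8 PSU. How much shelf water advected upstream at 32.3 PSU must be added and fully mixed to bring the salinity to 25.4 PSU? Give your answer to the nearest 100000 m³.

Salt balance: 9,550,000×11.8 + V×32.3 = (9,550,000+V)×25.4
112,690,000 + 32.3V = 242,570,000 + 25.4V
129,880,000 = 6.9V
V = 18,823,188.41 m³

18800000 m³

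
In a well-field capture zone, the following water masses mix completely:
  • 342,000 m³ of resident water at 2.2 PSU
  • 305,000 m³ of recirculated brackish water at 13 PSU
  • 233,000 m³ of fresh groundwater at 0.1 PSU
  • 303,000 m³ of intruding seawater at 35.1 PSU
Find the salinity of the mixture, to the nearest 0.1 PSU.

13.0 PSU

Total salt / total volume:
salt = 342,000×2.2 + 305,000×13 + 233,000×0.1 + 303,000×35.1 = 752,400 + 3,965,000 + 23,300 + 10,635,300 = 15,376,000
volume = 342,000 + 305,000 + 233,000 + 303,000 = 1,183,000 m³
S = 15,376,000 / 1,183,000 = 12.997 PSU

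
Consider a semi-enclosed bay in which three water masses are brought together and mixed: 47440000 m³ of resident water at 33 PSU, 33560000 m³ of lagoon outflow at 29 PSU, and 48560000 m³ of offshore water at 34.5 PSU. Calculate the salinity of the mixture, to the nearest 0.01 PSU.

32.53 PSU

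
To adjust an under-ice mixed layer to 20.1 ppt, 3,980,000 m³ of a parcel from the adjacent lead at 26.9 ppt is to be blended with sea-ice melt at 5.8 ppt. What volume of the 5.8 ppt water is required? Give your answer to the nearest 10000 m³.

1890000 m³

Salt balance: 3,980,000×26.9 + V×5.8 = (3,980,000+V)×20.1
107,062,000 + 5.8V = 79,998,000 + 20.1V
27,064,000 = 14.3V
V = 1,892,587.41 m³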